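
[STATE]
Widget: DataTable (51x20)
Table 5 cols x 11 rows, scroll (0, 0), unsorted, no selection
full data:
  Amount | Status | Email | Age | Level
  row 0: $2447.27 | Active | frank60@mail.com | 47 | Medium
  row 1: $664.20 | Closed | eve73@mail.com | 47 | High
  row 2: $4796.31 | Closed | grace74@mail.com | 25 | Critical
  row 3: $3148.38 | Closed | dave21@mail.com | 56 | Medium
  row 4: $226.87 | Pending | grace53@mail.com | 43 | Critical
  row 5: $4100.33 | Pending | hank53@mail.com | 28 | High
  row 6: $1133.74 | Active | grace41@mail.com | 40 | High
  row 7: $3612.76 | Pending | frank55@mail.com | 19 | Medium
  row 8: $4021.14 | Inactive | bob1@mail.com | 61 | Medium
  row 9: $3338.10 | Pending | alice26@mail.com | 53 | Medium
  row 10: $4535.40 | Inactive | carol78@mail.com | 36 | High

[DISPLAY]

Amount  │Status  │Email           │Age│Level       
────────┼────────┼────────────────┼───┼────────    
$2447.27│Active  │frank60@mail.com│47 │Medium      
$664.20 │Closed  │eve73@mail.com  │47 │High        
$4796.31│Closed  │grace74@mail.com│25 │Critical    
$3148.38│Closed  │dave21@mail.com │56 │Medium      
$226.87 │Pending │grace53@mail.com│43 │Critical    
$4100.33│Pending │hank53@mail.com │28 │High        
$1133.74│Active  │grace41@mail.com│40 │High        
$3612.76│Pending │frank55@mail.com│19 │Medium      
$4021.14│Inactive│bob1@mail.com   │61 │Medium      
$3338.10│Pending │alice26@mail.com│53 │Medium      
$4535.40│Inactive│carol78@mail.com│36 │High        
                                                   
                                                   
                                                   
                                                   
                                                   
                                                   
                                                   


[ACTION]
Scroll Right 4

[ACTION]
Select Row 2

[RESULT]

Amount  │Status  │Email           │Age│Level       
────────┼────────┼────────────────┼───┼────────    
$2447.27│Active  │frank60@mail.com│47 │Medium      
$664.20 │Closed  │eve73@mail.com  │47 │High        
>4796.31│Closed  │grace74@mail.com│25 │Critical    
$3148.38│Closed  │dave21@mail.com │56 │Medium      
$226.87 │Pending │grace53@mail.com│43 │Critical    
$4100.33│Pending │hank53@mail.com │28 │High        
$1133.74│Active  │grace41@mail.com│40 │High        
$3612.76│Pending │frank55@mail.com│19 │Medium      
$4021.14│Inactive│bob1@mail.com   │61 │Medium      
$3338.10│Pending │alice26@mail.com│53 │Medium      
$4535.40│Inactive│carol78@mail.com│36 │High        
                                                   
                                                   
                                                   
                                                   
                                                   
                                                   
                                                   


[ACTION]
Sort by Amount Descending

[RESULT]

Amount ▼│Status  │Email           │Age│Level       
────────┼────────┼────────────────┼───┼────────    
$4796.31│Closed  │grace74@mail.com│25 │Critical    
$4535.40│Inactive│carol78@mail.com│36 │High        
>4100.33│Pending │hank53@mail.com │28 │High        
$4021.14│Inactive│bob1@mail.com   │61 │Medium      
$3612.76│Pending │frank55@mail.com│19 │Medium      
$3338.10│Pending │alice26@mail.com│53 │Medium      
$3148.38│Closed  │dave21@mail.com │56 │Medium      
$2447.27│Active  │frank60@mail.com│47 │Medium      
$1133.74│Active  │grace41@mail.com│40 │High        
$664.20 │Closed  │eve73@mail.com  │47 │High        
$226.87 │Pending │grace53@mail.com│43 │Critical    
                                                   
                                                   
                                                   
                                                   
                                                   
                                                   
                                                   


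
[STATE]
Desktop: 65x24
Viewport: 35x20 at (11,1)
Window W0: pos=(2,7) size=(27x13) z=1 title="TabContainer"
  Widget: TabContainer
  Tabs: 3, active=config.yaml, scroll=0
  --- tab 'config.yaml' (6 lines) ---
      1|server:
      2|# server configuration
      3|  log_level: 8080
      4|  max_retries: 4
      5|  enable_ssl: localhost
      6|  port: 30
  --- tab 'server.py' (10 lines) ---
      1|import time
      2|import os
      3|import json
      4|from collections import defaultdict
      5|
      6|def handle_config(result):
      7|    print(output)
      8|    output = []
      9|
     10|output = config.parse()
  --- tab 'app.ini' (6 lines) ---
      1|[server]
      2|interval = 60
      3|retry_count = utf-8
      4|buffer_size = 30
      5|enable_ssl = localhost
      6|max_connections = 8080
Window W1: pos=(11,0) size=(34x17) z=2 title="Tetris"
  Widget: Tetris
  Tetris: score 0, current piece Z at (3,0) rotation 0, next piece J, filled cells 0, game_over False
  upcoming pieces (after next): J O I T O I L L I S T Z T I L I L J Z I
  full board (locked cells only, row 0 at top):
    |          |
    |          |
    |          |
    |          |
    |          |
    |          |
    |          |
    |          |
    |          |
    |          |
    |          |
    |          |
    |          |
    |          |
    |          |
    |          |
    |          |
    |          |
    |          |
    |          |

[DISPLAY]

┃ Tetris                         ┃ 
┠────────────────────────────────┨ 
┃          │Next:                ┃ 
┃          │█                    ┃ 
┃          │███                  ┃ 
┃          │                     ┃ 
┃          │                     ┃ 
┃          │                     ┃ 
┃          │Score:               ┃ 
┃          │0                    ┃ 
┃          │                     ┃ 
┃          │                     ┃ 
┃          │                     ┃ 
┃          │                     ┃ 
┃          │                     ┃ 
┗━━━━━━━━━━━━━━━━━━━━━━━━━━━━━━━━┛ 
30               ┃                 
                 ┃                 
━━━━━━━━━━━━━━━━━┛                 
                                   


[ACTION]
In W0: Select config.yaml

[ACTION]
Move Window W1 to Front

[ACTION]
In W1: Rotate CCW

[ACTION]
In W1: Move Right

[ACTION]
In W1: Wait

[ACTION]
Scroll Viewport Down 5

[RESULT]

┃          │█                    ┃ 
┃          │███                  ┃ 
┃          │                     ┃ 
┃          │                     ┃ 
┃          │                     ┃ 
┃          │Score:               ┃ 
┃          │0                    ┃ 
┃          │                     ┃ 
┃          │                     ┃ 
┃          │                     ┃ 
┃          │                     ┃ 
┃          │                     ┃ 
┗━━━━━━━━━━━━━━━━━━━━━━━━━━━━━━━━┛ 
30               ┃                 
                 ┃                 
━━━━━━━━━━━━━━━━━┛                 
                                   
                                   
                                   
                                   


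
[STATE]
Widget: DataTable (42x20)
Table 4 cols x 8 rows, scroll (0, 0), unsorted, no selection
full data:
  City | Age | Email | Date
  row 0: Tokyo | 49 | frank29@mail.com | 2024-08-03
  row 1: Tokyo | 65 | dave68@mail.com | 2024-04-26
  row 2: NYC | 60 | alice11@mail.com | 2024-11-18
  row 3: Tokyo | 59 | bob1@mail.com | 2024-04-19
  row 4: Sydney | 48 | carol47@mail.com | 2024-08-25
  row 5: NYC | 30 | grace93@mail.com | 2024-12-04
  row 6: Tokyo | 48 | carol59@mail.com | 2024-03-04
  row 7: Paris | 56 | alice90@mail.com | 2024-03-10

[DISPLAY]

City  │Age│Email           │Date          
──────┼───┼────────────────┼──────────    
Tokyo │49 │frank29@mail.com│2024-08-03    
Tokyo │65 │dave68@mail.com │2024-04-26    
NYC   │60 │alice11@mail.com│2024-11-18    
Tokyo │59 │bob1@mail.com   │2024-04-19    
Sydney│48 │carol47@mail.com│2024-08-25    
NYC   │30 │grace93@mail.com│2024-12-04    
Tokyo │48 │carol59@mail.com│2024-03-04    
Paris │56 │alice90@mail.com│2024-03-10    
                                          
                                          
                                          
                                          
                                          
                                          
                                          
                                          
                                          
                                          


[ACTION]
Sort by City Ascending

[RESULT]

City ▲│Age│Email           │Date          
──────┼───┼────────────────┼──────────    
NYC   │60 │alice11@mail.com│2024-11-18    
NYC   │30 │grace93@mail.com│2024-12-04    
Paris │56 │alice90@mail.com│2024-03-10    
Sydney│48 │carol47@mail.com│2024-08-25    
Tokyo │49 │frank29@mail.com│2024-08-03    
Tokyo │65 │dave68@mail.com │2024-04-26    
Tokyo │59 │bob1@mail.com   │2024-04-19    
Tokyo │48 │carol59@mail.com│2024-03-04    
                                          
                                          
                                          
                                          
                                          
                                          
                                          
                                          
                                          
                                          


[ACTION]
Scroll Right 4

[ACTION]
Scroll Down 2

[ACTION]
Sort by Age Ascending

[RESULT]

City  │Ag▲│Email           │Date          
──────┼───┼────────────────┼──────────    
NYC   │30 │grace93@mail.com│2024-12-04    
Sydney│48 │carol47@mail.com│2024-08-25    
Tokyo │48 │carol59@mail.com│2024-03-04    
Tokyo │49 │frank29@mail.com│2024-08-03    
Paris │56 │alice90@mail.com│2024-03-10    
Tokyo │59 │bob1@mail.com   │2024-04-19    
NYC   │60 │alice11@mail.com│2024-11-18    
Tokyo │65 │dave68@mail.com │2024-04-26    
                                          
                                          
                                          
                                          
                                          
                                          
                                          
                                          
                                          
                                          


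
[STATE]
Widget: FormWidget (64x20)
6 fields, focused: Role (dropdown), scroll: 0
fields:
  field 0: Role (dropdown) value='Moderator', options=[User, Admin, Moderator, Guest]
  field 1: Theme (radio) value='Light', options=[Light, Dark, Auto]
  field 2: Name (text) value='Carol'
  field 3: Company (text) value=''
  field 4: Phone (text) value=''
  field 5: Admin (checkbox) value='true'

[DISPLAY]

> Role:       [Moderator                                      ▼]
  Theme:      (●) Light  ( ) Dark  ( ) Auto                     
  Name:       [Carol                                           ]
  Company:    [                                                ]
  Phone:      [                                                ]
  Admin:      [x]                                               
                                                                
                                                                
                                                                
                                                                
                                                                
                                                                
                                                                
                                                                
                                                                
                                                                
                                                                
                                                                
                                                                
                                                                


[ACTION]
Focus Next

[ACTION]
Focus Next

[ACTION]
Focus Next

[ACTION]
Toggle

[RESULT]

  Role:       [Moderator                                      ▼]
  Theme:      (●) Light  ( ) Dark  ( ) Auto                     
  Name:       [Carol                                           ]
> Company:    [                                                ]
  Phone:      [                                                ]
  Admin:      [x]                                               
                                                                
                                                                
                                                                
                                                                
                                                                
                                                                
                                                                
                                                                
                                                                
                                                                
                                                                
                                                                
                                                                
                                                                


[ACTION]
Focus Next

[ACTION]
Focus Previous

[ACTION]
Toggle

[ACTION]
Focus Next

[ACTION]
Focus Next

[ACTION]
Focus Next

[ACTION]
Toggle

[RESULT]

> Role:       [Moderator                                      ▼]
  Theme:      (●) Light  ( ) Dark  ( ) Auto                     
  Name:       [Carol                                           ]
  Company:    [                                                ]
  Phone:      [                                                ]
  Admin:      [x]                                               
                                                                
                                                                
                                                                
                                                                
                                                                
                                                                
                                                                
                                                                
                                                                
                                                                
                                                                
                                                                
                                                                
                                                                


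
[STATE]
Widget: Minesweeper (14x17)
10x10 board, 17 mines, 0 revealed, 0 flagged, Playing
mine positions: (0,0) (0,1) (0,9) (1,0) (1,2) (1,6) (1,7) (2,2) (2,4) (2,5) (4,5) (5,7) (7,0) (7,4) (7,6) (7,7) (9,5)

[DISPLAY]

■■■■■■■■■■    
■■■■■■■■■■    
■■■■■■■■■■    
■■■■■■■■■■    
■■■■■■■■■■    
■■■■■■■■■■    
■■■■■■■■■■    
■■■■■■■■■■    
■■■■■■■■■■    
■■■■■■■■■■    
              
              
              
              
              
              
              


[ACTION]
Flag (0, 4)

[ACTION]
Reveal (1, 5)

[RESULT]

■■■■⚑■■■■■    
■■■■■3■■■■    
■■■■■■■■■■    
■■■■■■■■■■    
■■■■■■■■■■    
■■■■■■■■■■    
■■■■■■■■■■    
■■■■■■■■■■    
■■■■■■■■■■    
■■■■■■■■■■    
              
              
              
              
              
              
              


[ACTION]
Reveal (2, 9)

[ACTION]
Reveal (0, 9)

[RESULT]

✹✹■■⚑■■■■✹    
✹■✹■■3✹✹21    
■■✹■✹✹321     
■■■■■■2       
■■■■■✹211     
■■■■■■■✹1     
■■■■■■■■2     
✹■■■✹■✹✹1     
■■■■■■321     
■■■■■✹1       
              
              
              
              
              
              
              


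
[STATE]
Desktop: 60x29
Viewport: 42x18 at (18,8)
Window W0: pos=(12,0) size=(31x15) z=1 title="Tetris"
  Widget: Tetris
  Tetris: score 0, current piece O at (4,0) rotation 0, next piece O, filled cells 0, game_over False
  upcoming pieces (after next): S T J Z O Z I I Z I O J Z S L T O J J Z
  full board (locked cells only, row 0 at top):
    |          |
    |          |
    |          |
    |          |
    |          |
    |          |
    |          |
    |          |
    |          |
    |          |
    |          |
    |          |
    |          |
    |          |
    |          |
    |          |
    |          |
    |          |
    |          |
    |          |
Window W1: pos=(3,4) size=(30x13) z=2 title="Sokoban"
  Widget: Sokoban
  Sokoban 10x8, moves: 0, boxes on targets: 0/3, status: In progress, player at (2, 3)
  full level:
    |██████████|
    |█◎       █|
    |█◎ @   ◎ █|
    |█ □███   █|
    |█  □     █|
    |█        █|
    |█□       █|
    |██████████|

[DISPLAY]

              ┃         ┃                 
              ┃         ┃                 
              ┃         ┃                 
              ┃         ┃                 
              ┃         ┃                 
              ┃         ┃                 
              ┃━━━━━━━━━┛                 
              ┃                           
━━━━━━━━━━━━━━┛                           
                                          
                                          
                                          
                                          
                                          
                                          
                                          
                                          
                                          


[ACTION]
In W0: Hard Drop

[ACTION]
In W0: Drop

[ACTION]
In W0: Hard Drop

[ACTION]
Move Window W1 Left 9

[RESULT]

           ┃            ┃                 
           ┃            ┃                 
           ┃            ┃                 
           ┃            ┃                 
           ┃            ┃                 
           ┃            ┃                 
           ┃━━━━━━━━━━━━┛                 
           ┃                              
━━━━━━━━━━━┛                              
                                          
                                          
                                          
                                          
                                          
                                          
                                          
                                          
                                          


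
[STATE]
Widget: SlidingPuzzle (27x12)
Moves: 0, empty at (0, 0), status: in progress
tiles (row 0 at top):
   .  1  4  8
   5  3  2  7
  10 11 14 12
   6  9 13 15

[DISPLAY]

┌────┬────┬────┬────┐      
│    │  1 │  4 │  8 │      
├────┼────┼────┼────┤      
│  5 │  3 │  2 │  7 │      
├────┼────┼────┼────┤      
│ 10 │ 11 │ 14 │ 12 │      
├────┼────┼────┼────┤      
│  6 │  9 │ 13 │ 15 │      
└────┴────┴────┴────┘      
Moves: 0                   
                           
                           


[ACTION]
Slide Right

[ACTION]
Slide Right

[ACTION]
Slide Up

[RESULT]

┌────┬────┬────┬────┐      
│  5 │  1 │  4 │  8 │      
├────┼────┼────┼────┤      
│    │  3 │  2 │  7 │      
├────┼────┼────┼────┤      
│ 10 │ 11 │ 14 │ 12 │      
├────┼────┼────┼────┤      
│  6 │  9 │ 13 │ 15 │      
└────┴────┴────┴────┘      
Moves: 1                   
                           
                           


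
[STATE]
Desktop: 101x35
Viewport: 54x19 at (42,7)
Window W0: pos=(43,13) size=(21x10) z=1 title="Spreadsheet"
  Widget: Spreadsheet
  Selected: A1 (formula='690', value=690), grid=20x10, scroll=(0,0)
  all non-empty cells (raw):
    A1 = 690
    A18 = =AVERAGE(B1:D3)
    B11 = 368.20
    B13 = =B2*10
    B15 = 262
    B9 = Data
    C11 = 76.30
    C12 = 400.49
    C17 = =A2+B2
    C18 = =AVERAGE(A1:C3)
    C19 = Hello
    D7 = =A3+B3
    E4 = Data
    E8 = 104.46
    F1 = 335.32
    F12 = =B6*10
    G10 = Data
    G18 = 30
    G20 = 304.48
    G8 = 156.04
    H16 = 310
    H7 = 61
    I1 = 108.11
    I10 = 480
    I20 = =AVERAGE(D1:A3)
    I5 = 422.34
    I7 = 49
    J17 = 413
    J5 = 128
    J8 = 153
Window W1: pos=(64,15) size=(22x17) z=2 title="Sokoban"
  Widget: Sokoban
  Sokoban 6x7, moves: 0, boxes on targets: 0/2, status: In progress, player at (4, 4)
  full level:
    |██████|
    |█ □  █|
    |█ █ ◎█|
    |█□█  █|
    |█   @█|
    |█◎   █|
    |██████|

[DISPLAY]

                                                      
                                                      
                                                      
                                                      
                                                      
                                                      
 ┏━━━━━━━━━━━━━━━━━━━┓                                
 ┃ Spreadsheet       ┃                                
 ┠───────────────────┨┏━━━━━━━━━━━━━━━━━━━━┓          
 ┃A1: 690            ┃┃ Sokoban            ┃          
 ┃       A       B   ┃┠────────────────────┨          
 ┃-------------------┃┃██████              ┃          
 ┃  1    [690]       ┃┃█ □  █              ┃          
 ┃  2        0       ┃┃█ █ ◎█              ┃          
 ┃  3        0       ┃┃█□█  █              ┃          
 ┗━━━━━━━━━━━━━━━━━━━┛┃█   @█              ┃          
                      ┃█◎   █              ┃          
                      ┃██████              ┃          
                      ┃Moves: 0  0/2       ┃          


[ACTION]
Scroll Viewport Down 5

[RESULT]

                                                      
 ┏━━━━━━━━━━━━━━━━━━━┓                                
 ┃ Spreadsheet       ┃                                
 ┠───────────────────┨┏━━━━━━━━━━━━━━━━━━━━┓          
 ┃A1: 690            ┃┃ Sokoban            ┃          
 ┃       A       B   ┃┠────────────────────┨          
 ┃-------------------┃┃██████              ┃          
 ┃  1    [690]       ┃┃█ □  █              ┃          
 ┃  2        0       ┃┃█ █ ◎█              ┃          
 ┃  3        0       ┃┃█□█  █              ┃          
 ┗━━━━━━━━━━━━━━━━━━━┛┃█   @█              ┃          
                      ┃█◎   █              ┃          
                      ┃██████              ┃          
                      ┃Moves: 0  0/2       ┃          
                      ┃                    ┃          
                      ┃                    ┃          
                      ┃                    ┃          
                      ┃                    ┃          
                      ┃                    ┃          


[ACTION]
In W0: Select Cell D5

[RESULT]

                                                      
 ┏━━━━━━━━━━━━━━━━━━━┓                                
 ┃ Spreadsheet       ┃                                
 ┠───────────────────┨┏━━━━━━━━━━━━━━━━━━━━┓          
 ┃D5:                ┃┃ Sokoban            ┃          
 ┃       A       B   ┃┠────────────────────┨          
 ┃-------------------┃┃██████              ┃          
 ┃  1      690       ┃┃█ □  █              ┃          
 ┃  2        0       ┃┃█ █ ◎█              ┃          
 ┃  3        0       ┃┃█□█  █              ┃          
 ┗━━━━━━━━━━━━━━━━━━━┛┃█   @█              ┃          
                      ┃█◎   █              ┃          
                      ┃██████              ┃          
                      ┃Moves: 0  0/2       ┃          
                      ┃                    ┃          
                      ┃                    ┃          
                      ┃                    ┃          
                      ┃                    ┃          
                      ┃                    ┃          


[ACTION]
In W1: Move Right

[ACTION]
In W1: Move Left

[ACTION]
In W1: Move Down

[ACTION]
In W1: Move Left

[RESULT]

                                                      
 ┏━━━━━━━━━━━━━━━━━━━┓                                
 ┃ Spreadsheet       ┃                                
 ┠───────────────────┨┏━━━━━━━━━━━━━━━━━━━━┓          
 ┃D5:                ┃┃ Sokoban            ┃          
 ┃       A       B   ┃┠────────────────────┨          
 ┃-------------------┃┃██████              ┃          
 ┃  1      690       ┃┃█ □  █              ┃          
 ┃  2        0       ┃┃█ █ ◎█              ┃          
 ┃  3        0       ┃┃█□█  █              ┃          
 ┗━━━━━━━━━━━━━━━━━━━┛┃█    █              ┃          
                      ┃█◎@  █              ┃          
                      ┃██████              ┃          
                      ┃Moves: 3  0/2       ┃          
                      ┃                    ┃          
                      ┃                    ┃          
                      ┃                    ┃          
                      ┃                    ┃          
                      ┃                    ┃          


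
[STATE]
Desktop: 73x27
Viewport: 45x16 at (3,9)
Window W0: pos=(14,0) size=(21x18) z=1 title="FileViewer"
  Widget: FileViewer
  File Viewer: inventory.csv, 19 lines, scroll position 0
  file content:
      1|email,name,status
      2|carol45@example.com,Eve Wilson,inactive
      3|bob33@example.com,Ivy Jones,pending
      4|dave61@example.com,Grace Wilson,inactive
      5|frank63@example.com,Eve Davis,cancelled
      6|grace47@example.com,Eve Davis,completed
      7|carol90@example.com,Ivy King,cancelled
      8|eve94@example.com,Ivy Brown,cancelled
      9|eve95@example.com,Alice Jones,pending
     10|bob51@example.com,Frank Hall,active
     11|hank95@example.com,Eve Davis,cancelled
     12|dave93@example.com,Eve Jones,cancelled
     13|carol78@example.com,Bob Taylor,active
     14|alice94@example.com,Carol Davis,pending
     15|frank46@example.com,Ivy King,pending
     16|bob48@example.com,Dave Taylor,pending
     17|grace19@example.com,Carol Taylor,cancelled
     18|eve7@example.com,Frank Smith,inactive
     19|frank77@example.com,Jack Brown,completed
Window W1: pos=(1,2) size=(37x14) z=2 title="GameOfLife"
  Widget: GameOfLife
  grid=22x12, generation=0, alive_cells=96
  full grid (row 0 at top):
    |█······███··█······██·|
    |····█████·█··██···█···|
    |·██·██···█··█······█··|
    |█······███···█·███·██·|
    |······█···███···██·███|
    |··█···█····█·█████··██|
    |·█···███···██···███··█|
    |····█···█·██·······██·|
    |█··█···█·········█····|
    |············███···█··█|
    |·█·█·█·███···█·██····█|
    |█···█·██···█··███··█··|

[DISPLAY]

·····█···███···██·███             ┃          
·█···█····█·█████··██             ┃          
█···███···██···███··█             ┃          
···█···█·██·······██·             ┃          
··█···█·········█····             ┃          
···········███···█··█             ┃          
━━━━━━━━━━━━━━━━━━━━━━━━━━━━━━━━━━┛          
           ┃alice94@example.co▼┃             
           ┗━━━━━━━━━━━━━━━━━━━┛             
                                             
                                             
                                             
                                             
                                             
                                             
                                             


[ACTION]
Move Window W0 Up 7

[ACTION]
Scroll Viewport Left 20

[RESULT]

 ┃······█···███···██·███             ┃       
 ┃··█···█····█·█████··██             ┃       
 ┃·█···███···██···███··█             ┃       
 ┃····█···█·██·······██·             ┃       
 ┃█··█···█·········█····             ┃       
 ┃············███···█··█             ┃       
 ┗━━━━━━━━━━━━━━━━━━━━━━━━━━━━━━━━━━━┛       
              ┃alice94@example.co▼┃          
              ┗━━━━━━━━━━━━━━━━━━━┛          
                                             
                                             
                                             
                                             
                                             
                                             
                                             


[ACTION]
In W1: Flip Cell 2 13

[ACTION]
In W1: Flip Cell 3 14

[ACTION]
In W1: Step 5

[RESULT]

 ┃··███··█·█·······█····             ┃       
 ┃·······██···█····█····             ┃       
 ┃·······█·█··█·········             ┃       
 ┃·······██·······█···█·             ┃       
 ┃······█······█··█·██··             ┃       
 ┃······█·█·····██··███·             ┃       
 ┗━━━━━━━━━━━━━━━━━━━━━━━━━━━━━━━━━━━┛       
              ┃alice94@example.co▼┃          
              ┗━━━━━━━━━━━━━━━━━━━┛          
                                             
                                             
                                             
                                             
                                             
                                             
                                             


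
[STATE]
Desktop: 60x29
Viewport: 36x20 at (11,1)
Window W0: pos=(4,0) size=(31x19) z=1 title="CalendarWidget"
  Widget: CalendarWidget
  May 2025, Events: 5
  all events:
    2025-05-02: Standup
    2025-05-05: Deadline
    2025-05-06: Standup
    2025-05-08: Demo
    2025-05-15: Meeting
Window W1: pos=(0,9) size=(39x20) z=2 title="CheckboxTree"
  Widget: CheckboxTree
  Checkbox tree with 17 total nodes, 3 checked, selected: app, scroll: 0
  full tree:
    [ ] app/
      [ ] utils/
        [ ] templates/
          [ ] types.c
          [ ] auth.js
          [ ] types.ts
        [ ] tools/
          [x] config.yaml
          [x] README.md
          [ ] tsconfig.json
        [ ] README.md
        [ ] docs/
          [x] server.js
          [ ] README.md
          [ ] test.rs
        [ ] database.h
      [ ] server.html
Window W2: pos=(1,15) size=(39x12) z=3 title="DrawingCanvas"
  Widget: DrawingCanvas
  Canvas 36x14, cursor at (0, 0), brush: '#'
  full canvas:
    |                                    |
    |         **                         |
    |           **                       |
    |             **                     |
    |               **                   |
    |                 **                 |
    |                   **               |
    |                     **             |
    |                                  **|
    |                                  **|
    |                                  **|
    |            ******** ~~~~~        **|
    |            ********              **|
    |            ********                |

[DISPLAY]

darWidget              ┃            
───────────────────────┨            
     May 2025          ┃            
We Th Fr Sa Su         ┃            
    1  2*  3  4        ┃            
*  7  8*  9 10 11      ┃            
14 15* 16 17 18        ┃            
21 22 23 24 25         ┃            
━━━━━━━━━━━━━━━━━━━━━━━━━━━┓        
ree                        ┃        
───────────────────────────┨        
                           ┃        
ls/                        ┃        
emplates/                  ┃        
━━━━━━━━━━━━━━━━━━━━━━━━━━━━┓       
anvas                       ┃       
────────────────────────────┨       
                            ┃       
**                          ┃       
  **                        ┃       


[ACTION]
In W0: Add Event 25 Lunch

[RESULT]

darWidget              ┃            
───────────────────────┨            
     May 2025          ┃            
We Th Fr Sa Su         ┃            
    1  2*  3  4        ┃            
*  7  8*  9 10 11      ┃            
14 15* 16 17 18        ┃            
21 22 23 24 25*        ┃            
━━━━━━━━━━━━━━━━━━━━━━━━━━━┓        
ree                        ┃        
───────────────────────────┨        
                           ┃        
ls/                        ┃        
emplates/                  ┃        
━━━━━━━━━━━━━━━━━━━━━━━━━━━━┓       
anvas                       ┃       
────────────────────────────┨       
                            ┃       
**                          ┃       
  **                        ┃       


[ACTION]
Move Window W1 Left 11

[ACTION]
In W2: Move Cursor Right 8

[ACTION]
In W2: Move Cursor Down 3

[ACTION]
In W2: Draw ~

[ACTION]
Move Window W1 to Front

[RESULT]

darWidget              ┃            
───────────────────────┨            
     May 2025          ┃            
We Th Fr Sa Su         ┃            
    1  2*  3  4        ┃            
*  7  8*  9 10 11      ┃            
14 15* 16 17 18        ┃            
21 22 23 24 25*        ┃            
━━━━━━━━━━━━━━━━━━━━━━━━━━━┓        
ree                        ┃        
───────────────────────────┨        
                           ┃        
ls/                        ┃        
emplates/                  ┃        
 types.c                   ┃┓       
 auth.js                   ┃┃       
 types.ts                  ┃┨       
ools/                      ┃┃       
 config.yaml               ┃┃       
 README.md                 ┃┃       


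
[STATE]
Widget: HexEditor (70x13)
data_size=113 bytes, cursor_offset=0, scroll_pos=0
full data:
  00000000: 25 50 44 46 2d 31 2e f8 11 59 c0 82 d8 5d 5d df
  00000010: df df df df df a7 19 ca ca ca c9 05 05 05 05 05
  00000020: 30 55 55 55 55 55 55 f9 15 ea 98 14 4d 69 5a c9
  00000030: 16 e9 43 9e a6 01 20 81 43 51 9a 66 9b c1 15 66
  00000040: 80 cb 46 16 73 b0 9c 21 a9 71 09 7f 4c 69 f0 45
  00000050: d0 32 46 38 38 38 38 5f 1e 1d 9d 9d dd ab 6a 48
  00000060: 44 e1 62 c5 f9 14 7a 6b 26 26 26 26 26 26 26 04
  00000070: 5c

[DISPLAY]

00000000  25 50 44 46 2d 31 2e f8  11 59 c0 82 d8 5d 5d df  |%PDF-1...
00000010  df df df df df a7 19 ca  ca ca c9 05 05 05 05 05  |.........
00000020  30 55 55 55 55 55 55 f9  15 ea 98 14 4d 69 5a c9  |0UUUUUU..
00000030  16 e9 43 9e a6 01 20 81  43 51 9a 66 9b c1 15 66  |..C... .C
00000040  80 cb 46 16 73 b0 9c 21  a9 71 09 7f 4c 69 f0 45  |..F.s..!.
00000050  d0 32 46 38 38 38 38 5f  1e 1d 9d 9d dd ab 6a 48  |.2F8888_.
00000060  44 e1 62 c5 f9 14 7a 6b  26 26 26 26 26 26 26 04  |D.b...zk&
00000070  5c                                                |\        
                                                                      
                                                                      
                                                                      
                                                                      
                                                                      


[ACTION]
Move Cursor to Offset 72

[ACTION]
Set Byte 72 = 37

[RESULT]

00000000  25 50 44 46 2d 31 2e f8  11 59 c0 82 d8 5d 5d df  |%PDF-1...
00000010  df df df df df a7 19 ca  ca ca c9 05 05 05 05 05  |.........
00000020  30 55 55 55 55 55 55 f9  15 ea 98 14 4d 69 5a c9  |0UUUUUU..
00000030  16 e9 43 9e a6 01 20 81  43 51 9a 66 9b c1 15 66  |..C... .C
00000040  80 cb 46 16 73 b0 9c 21  37 71 09 7f 4c 69 f0 45  |..F.s..!7
00000050  d0 32 46 38 38 38 38 5f  1e 1d 9d 9d dd ab 6a 48  |.2F8888_.
00000060  44 e1 62 c5 f9 14 7a 6b  26 26 26 26 26 26 26 04  |D.b...zk&
00000070  5c                                                |\        
                                                                      
                                                                      
                                                                      
                                                                      
                                                                      


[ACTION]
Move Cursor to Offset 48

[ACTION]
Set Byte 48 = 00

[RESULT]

00000000  25 50 44 46 2d 31 2e f8  11 59 c0 82 d8 5d 5d df  |%PDF-1...
00000010  df df df df df a7 19 ca  ca ca c9 05 05 05 05 05  |.........
00000020  30 55 55 55 55 55 55 f9  15 ea 98 14 4d 69 5a c9  |0UUUUUU..
00000030  00 e9 43 9e a6 01 20 81  43 51 9a 66 9b c1 15 66  |..C... .C
00000040  80 cb 46 16 73 b0 9c 21  37 71 09 7f 4c 69 f0 45  |..F.s..!7
00000050  d0 32 46 38 38 38 38 5f  1e 1d 9d 9d dd ab 6a 48  |.2F8888_.
00000060  44 e1 62 c5 f9 14 7a 6b  26 26 26 26 26 26 26 04  |D.b...zk&
00000070  5c                                                |\        
                                                                      
                                                                      
                                                                      
                                                                      
                                                                      
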